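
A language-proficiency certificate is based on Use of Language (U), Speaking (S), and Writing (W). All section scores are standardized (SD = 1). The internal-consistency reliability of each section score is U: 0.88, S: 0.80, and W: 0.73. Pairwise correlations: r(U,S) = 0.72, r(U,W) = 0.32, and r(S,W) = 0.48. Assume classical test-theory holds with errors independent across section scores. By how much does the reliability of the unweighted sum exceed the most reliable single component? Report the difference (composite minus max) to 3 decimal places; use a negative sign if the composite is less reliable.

Var(sum) = 3 + 3.04 = 6.04; true-score variance = 2.41 + 3.04 = 5.45; composite reliability = 0.9023.
Max component reliability = 0.8800.
Difference = 0.9023 − 0.8800 = 0.022.

0.022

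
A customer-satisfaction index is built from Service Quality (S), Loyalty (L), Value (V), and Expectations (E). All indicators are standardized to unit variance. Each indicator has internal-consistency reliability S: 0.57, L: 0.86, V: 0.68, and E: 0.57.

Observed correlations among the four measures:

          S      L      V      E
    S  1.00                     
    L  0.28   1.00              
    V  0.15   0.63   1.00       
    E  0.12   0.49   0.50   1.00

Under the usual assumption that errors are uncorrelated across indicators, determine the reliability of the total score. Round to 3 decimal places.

0.842

Var(S+L+V+E) = 4 + 2·[0.28 + 0.15 + 0.12 + 0.63 + 0.49 + 0.50] = 4 + 4.34 = 8.34.
With uncorrelated errors the cross-covariances are all true-score covariance, so they carry over unchanged; only the diagonal terms shrink to ρᵢσᵢ².
True-score variance = [0.57 + 0.86 + 0.68 + 0.57] + 4.34 = 2.68 + 4.34 = 7.02.
Reliability = 7.02 / 8.34 = 0.842.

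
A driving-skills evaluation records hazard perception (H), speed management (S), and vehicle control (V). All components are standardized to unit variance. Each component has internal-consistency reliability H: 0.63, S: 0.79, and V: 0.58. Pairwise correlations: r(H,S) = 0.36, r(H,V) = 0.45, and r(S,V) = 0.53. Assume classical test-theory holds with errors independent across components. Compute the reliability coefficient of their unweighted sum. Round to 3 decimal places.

0.824

Var(H+S+V) = 3 + 2·[0.36 + 0.45 + 0.53] = 3 + 2.68 = 5.68.
Under uncorrelated errors the observed covariances equal the true-score covariances, so only the own-variance terms attenuate.
True-score variance = [0.63 + 0.79 + 0.58] + 2.68 = 2 + 2.68 = 4.68.
Reliability = 4.68 / 5.68 = 0.824.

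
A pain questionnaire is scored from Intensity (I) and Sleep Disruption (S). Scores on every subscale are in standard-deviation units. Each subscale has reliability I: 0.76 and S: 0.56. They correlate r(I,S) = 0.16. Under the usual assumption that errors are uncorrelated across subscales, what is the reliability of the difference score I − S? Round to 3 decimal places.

Var(I−S) = 1 + 1 − 2·0.16 = 2 − 0.32 = 1.68.
With uncorrelated errors the cross-covariances are all true-score covariance, so they carry over unchanged; only the diagonal terms shrink to ρᵢσᵢ².
True-score variance = [0.76 + 0.56] − 0.32 = 1.32 − 0.32 = 1.
Reliability = 1 / 1.68 = 0.595.

0.595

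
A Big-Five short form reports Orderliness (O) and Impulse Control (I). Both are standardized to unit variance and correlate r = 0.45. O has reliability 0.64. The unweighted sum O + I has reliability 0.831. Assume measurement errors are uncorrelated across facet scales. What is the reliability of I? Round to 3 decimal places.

0.870

Var(O+I) = 2 + 2·0.45 = 2.900.
True-score variance = ρ_O + ρ_I + 2·0.45, so 0.831 = (0.64 + ρ_I + 0.90) / 2.900.
ρ_I = 0.831·2.900 − 0.64 − 0.90 = 0.870.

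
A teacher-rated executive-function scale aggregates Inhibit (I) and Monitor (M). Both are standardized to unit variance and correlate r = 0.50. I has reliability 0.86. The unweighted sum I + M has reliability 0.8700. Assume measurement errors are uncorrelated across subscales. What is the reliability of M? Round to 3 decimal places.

Var(I+M) = 2 + 2·0.50 = 3.000.
True-score variance = ρ_I + ρ_M + 2·0.50, so 0.8700 = (0.86 + ρ_M + 1.00) / 3.000.
ρ_M = 0.8700·3.000 − 0.86 − 1.00 = 0.750.

0.750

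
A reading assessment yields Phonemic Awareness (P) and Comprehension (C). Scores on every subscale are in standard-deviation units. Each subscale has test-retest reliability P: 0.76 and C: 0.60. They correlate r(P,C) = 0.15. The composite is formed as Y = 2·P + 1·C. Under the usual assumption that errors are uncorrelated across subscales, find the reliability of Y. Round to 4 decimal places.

Var(Y) = 2² + 1 + 2·[2·0.15] = 5 + 0.6 = 5.6.
With uncorrelated errors the cross-covariances are all true-score covariance, so they carry over unchanged; only the diagonal terms shrink to ρᵢσᵢ².
True-score variance = [2²·0.76 + 0.60] + 0.6 = 3.64 + 0.6 = 4.24.
Reliability = 4.24 / 5.6 = 0.7571.

0.7571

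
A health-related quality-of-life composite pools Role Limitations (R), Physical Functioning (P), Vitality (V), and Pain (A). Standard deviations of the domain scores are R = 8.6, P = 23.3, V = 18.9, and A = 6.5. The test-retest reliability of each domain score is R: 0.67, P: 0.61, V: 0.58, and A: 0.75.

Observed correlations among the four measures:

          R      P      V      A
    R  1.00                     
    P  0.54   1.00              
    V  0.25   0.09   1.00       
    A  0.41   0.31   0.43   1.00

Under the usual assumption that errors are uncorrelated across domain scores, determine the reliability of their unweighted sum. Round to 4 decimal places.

Var(R+P+V+A) = 8.6² + 23.3² + 18.9² + 6.5² + 2·[8.6·23.3·0.54 + 8.6·18.9·0.25 + 8.6·6.5·0.41 + 23.3·18.9·0.09 + 23.3·6.5·0.31 + 18.9·6.5·0.43] = 1016.31 + 622.335 = 1638.64.
Under uncorrelated errors the observed covariances equal the true-score covariances, so only the own-variance terms attenuate.
True-score variance = [8.6²·0.67 + 23.3²·0.61 + 18.9²·0.58 + 6.5²·0.75] + 622.335 = 619.585 + 622.335 = 1241.92.
Reliability = 1241.92 / 1638.64 = 0.7579.

0.7579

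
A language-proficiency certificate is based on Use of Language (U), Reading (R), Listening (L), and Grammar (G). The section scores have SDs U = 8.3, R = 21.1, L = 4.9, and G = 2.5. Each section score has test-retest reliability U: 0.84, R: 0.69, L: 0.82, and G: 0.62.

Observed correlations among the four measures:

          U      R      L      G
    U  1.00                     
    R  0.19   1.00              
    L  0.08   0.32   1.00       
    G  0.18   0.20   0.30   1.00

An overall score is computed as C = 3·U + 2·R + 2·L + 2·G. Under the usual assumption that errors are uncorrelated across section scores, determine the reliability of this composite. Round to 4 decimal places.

Var(C) = 3²·8.3² + 2²·21.1² + 2²·4.9² + 2²·2.5² + 2·[6·8.3·21.1·0.19 + 6·8.3·4.9·0.08 + 6·8.3·2.5·0.18 + 4·21.1·4.9·0.32 + 4·21.1·2.5·0.20 + 4·4.9·2.5·0.30] = 2521.89 + 861.638 = 3383.53.
Under uncorrelated errors the observed covariances equal the true-score covariances, so only the own-variance terms attenuate.
True-score variance = [3²·8.3²·0.84 + 2²·21.1²·0.69 + 2²·4.9²·0.82 + 2²·2.5²·0.62] + 861.638 = 1843.84 + 861.638 = 2705.48.
Reliability = 2705.48 / 3383.53 = 0.7996.

0.7996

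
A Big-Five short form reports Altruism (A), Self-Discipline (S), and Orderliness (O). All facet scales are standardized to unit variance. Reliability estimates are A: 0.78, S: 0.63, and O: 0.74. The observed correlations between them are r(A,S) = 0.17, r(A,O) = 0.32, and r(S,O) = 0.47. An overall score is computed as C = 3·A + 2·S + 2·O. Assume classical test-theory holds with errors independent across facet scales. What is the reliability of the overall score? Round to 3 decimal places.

0.831

Var(C) = 3² + 2² + 2² + 2·[6·0.17 + 6·0.32 + 4·0.47] = 17 + 9.64 = 26.64.
Because errors are independent across components, Cov(Tᵢ,Tⱼ) = Cov(Xᵢ,Xⱼ); the off-diagonal part of the true-score variance is the same as above.
True-score variance = [3²·0.78 + 2²·0.63 + 2²·0.74] + 9.64 = 12.5 + 9.64 = 22.14.
Reliability = 22.14 / 26.64 = 0.831.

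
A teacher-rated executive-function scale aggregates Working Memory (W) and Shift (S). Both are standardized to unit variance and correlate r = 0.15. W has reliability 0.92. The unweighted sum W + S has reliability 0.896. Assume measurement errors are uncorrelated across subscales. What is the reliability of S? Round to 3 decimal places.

Var(W+S) = 2 + 2·0.15 = 2.300.
True-score variance = ρ_W + ρ_S + 2·0.15, so 0.896 = (0.92 + ρ_S + 0.30) / 2.300.
ρ_S = 0.896·2.300 − 0.92 − 0.30 = 0.841.

0.841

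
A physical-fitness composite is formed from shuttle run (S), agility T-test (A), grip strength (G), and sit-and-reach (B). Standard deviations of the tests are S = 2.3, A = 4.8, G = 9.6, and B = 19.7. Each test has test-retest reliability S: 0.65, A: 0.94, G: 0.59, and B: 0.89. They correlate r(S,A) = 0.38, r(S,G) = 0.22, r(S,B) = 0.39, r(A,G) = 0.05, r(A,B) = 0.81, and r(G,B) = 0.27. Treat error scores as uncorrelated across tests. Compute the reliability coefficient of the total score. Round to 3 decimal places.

Var(S+A+G+B) = 2.3² + 4.8² + 9.6² + 19.7² + 2·[2.3·4.8·0.38 + 2.3·9.6·0.22 + 2.3·19.7·0.39 + 4.8·9.6·0.05 + 4.8·19.7·0.81 + 9.6·19.7·0.27] = 508.58 + 313.367 = 821.947.
With uncorrelated errors the cross-covariances are all true-score covariance, so they carry over unchanged; only the diagonal terms shrink to ρᵢσᵢ².
True-score variance = [2.3²·0.65 + 4.8²·0.94 + 9.6²·0.59 + 19.7²·0.89] + 313.367 = 424.871 + 313.367 = 738.238.
Reliability = 738.238 / 821.947 = 0.898.

0.898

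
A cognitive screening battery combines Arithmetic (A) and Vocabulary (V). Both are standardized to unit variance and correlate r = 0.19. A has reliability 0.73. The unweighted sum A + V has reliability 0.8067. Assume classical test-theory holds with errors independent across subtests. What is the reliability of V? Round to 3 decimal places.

Var(A+V) = 2 + 2·0.19 = 2.380.
True-score variance = ρ_A + ρ_V + 2·0.19, so 0.8067 = (0.73 + ρ_V + 0.38) / 2.380.
ρ_V = 0.8067·2.380 − 0.73 − 0.38 = 0.810.

0.810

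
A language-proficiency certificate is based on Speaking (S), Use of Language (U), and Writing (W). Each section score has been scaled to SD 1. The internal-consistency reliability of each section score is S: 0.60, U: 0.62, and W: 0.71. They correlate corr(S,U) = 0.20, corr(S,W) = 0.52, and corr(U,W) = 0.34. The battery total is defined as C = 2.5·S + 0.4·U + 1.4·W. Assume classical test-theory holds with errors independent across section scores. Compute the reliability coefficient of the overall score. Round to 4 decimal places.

Var(C) = 2.5² + 0.4² + 1.4² + 2·[0.20 + 3.5·0.52 + 0.56·0.34] = 8.37 + 4.4208 = 12.7908.
Under uncorrelated errors the observed covariances equal the true-score covariances, so only the own-variance terms attenuate.
True-score variance = [2.5²·0.60 + 0.4²·0.62 + 1.4²·0.71] + 4.4208 = 5.2408 + 4.4208 = 9.6616.
Reliability = 9.6616 / 12.7908 = 0.7554.

0.7554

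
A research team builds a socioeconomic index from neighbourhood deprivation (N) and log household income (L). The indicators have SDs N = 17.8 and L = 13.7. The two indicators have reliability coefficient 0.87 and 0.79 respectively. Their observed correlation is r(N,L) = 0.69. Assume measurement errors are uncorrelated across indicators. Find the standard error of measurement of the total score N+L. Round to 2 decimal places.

8.98

Var(total) = 504.53 + 336.527 = 841.057.
True-score variance = 423.926 + 336.527 = 760.453, so reliability = 0.9042.
Error variance = 841.057 − 760.453 = 80.6041; SEM = √80.6041 = 8.98.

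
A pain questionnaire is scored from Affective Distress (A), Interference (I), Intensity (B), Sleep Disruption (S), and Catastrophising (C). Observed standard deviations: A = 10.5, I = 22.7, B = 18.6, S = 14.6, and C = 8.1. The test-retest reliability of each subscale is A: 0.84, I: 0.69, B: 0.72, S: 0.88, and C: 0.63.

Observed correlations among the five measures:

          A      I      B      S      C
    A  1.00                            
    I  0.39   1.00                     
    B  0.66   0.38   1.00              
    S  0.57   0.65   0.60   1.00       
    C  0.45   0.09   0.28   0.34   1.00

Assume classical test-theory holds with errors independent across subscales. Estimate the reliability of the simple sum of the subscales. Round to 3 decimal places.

0.899

Var(A+I+B+S+C) = 10.5² + 22.7² + 18.6² + 14.6² + 8.1² + 2·[10.5·22.7·0.39 + 10.5·18.6·0.66 + 10.5·14.6·0.57 + 10.5·8.1·0.45 + 22.7·18.6·0.38 + 22.7·14.6·0.65 + 22.7·8.1·0.09 + 18.6·14.6·0.60 + 18.6·8.1·0.28 + 14.6·8.1·0.34] = 1250.27 + 1970.5 = 3220.77.
With uncorrelated errors the cross-covariances are all true-score covariance, so they carry over unchanged; only the diagonal terms shrink to ρᵢσᵢ².
True-score variance = [10.5²·0.84 + 22.7²·0.69 + 18.6²·0.72 + 14.6²·0.88 + 8.1²·0.63] + 1970.5 = 926.166 + 1970.5 = 2896.67.
Reliability = 2896.67 / 3220.77 = 0.899.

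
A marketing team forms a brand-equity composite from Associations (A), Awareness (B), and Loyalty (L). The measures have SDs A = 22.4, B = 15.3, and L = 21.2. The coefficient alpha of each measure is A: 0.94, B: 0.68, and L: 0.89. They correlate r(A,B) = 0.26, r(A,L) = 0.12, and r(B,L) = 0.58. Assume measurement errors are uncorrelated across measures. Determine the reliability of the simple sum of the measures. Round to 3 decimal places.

Var(A+B+L) = 22.4² + 15.3² + 21.2² + 2·[22.4·15.3·0.26 + 22.4·21.2·0.12 + 15.3·21.2·0.58] = 1185.29 + 668.443 = 1853.73.
Under uncorrelated errors the observed covariances equal the true-score covariances, so only the own-variance terms attenuate.
True-score variance = [22.4²·0.94 + 15.3²·0.68 + 21.2²·0.89] + 668.443 = 1030.84 + 668.443 = 1699.28.
Reliability = 1699.28 / 1853.73 = 0.917.

0.917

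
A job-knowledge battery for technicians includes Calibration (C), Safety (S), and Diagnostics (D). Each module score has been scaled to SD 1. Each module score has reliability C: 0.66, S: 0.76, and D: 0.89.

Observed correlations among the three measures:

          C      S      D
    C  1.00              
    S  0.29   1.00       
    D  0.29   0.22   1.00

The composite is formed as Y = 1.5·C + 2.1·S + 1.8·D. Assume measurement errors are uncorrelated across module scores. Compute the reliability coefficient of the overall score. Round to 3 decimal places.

Var(Y) = 1.5² + 2.1² + 1.8² + 2·[3.15·0.29 + 2.7·0.29 + 3.78·0.22] = 9.9 + 5.0562 = 14.9562.
With uncorrelated errors the cross-covariances are all true-score covariance, so they carry over unchanged; only the diagonal terms shrink to ρᵢσᵢ².
True-score variance = [1.5²·0.66 + 2.1²·0.76 + 1.8²·0.89] + 5.0562 = 7.7202 + 5.0562 = 12.7764.
Reliability = 12.7764 / 14.9562 = 0.854.

0.854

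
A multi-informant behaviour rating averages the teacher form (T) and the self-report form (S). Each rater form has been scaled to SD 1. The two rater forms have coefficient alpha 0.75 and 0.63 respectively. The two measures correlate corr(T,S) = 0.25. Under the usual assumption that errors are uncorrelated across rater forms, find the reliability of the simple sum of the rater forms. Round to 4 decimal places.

Var(T+S) = 2 + 2·[0.25] = 2 + 0.5 = 2.5.
With uncorrelated errors the cross-covariances are all true-score covariance, so they carry over unchanged; only the diagonal terms shrink to ρᵢσᵢ².
True-score variance = [0.75 + 0.63] + 0.5 = 1.38 + 0.5 = 1.88.
Reliability = 1.88 / 2.5 = 0.7520.

0.7520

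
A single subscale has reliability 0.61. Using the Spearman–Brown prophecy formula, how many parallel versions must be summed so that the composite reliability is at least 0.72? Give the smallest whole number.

k ≥ ρ*(1−ρ₁)/(ρ₁(1−ρ*)) = 0.72·0.39 / (0.61·0.28) = 1.644.
Smallest integer k = 2.

2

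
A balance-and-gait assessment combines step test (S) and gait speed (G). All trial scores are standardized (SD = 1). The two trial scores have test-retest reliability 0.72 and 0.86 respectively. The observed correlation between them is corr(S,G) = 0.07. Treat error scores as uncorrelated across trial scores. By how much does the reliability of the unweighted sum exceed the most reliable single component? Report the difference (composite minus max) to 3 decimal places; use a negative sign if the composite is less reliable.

-0.056

Var(sum) = 2 + 0.14 = 2.14; true-score variance = 1.58 + 0.14 = 1.72; composite reliability = 0.8037.
Max component reliability = 0.8600.
Difference = 0.8037 − 0.8600 = -0.056.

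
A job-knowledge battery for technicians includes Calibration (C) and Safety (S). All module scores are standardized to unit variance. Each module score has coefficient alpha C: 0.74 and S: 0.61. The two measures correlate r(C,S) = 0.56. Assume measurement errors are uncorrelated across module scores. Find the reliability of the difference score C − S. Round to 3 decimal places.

0.261

Var(C−S) = 1 + 1 − 2·0.56 = 2 − 1.12 = 0.88.
Under uncorrelated errors the observed covariances equal the true-score covariances, so only the own-variance terms attenuate.
True-score variance = [0.74 + 0.61] − 1.12 = 1.35 − 1.12 = 0.23.
Reliability = 0.23 / 0.88 = 0.261.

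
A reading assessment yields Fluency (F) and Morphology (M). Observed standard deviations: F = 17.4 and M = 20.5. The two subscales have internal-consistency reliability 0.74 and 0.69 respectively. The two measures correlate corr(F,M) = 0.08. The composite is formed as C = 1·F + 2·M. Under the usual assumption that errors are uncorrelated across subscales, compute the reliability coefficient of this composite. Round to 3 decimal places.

0.714

Var(C) = 17.4² + 2²·20.5² + 2·[2·17.4·20.5·0.08] = 1983.76 + 114.144 = 2097.9.
Under uncorrelated errors the observed covariances equal the true-score covariances, so only the own-variance terms attenuate.
True-score variance = [17.4²·0.74 + 2²·20.5²·0.69] + 114.144 = 1383.93 + 114.144 = 1498.08.
Reliability = 1498.08 / 2097.9 = 0.714.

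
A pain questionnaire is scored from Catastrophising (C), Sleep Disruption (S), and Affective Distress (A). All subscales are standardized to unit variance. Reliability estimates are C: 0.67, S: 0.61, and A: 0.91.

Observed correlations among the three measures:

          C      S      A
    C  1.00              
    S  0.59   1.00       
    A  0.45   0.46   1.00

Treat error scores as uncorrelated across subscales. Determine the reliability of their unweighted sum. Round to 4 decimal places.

Var(C+S+A) = 3 + 2·[0.59 + 0.45 + 0.46] = 3 + 3 = 6.
Under uncorrelated errors the observed covariances equal the true-score covariances, so only the own-variance terms attenuate.
True-score variance = [0.67 + 0.61 + 0.91] + 3 = 2.19 + 3 = 5.19.
Reliability = 5.19 / 6 = 0.8650.

0.8650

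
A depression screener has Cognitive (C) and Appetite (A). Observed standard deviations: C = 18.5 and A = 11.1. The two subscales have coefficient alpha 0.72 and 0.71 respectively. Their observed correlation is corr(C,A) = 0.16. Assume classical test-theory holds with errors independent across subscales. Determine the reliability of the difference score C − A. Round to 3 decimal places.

0.671

Var(C−A) = 18.5² + 11.1² − 2·18.5·11.1·0.16 = 465.46 − 65.712 = 399.748.
Because errors are independent across components, Cov(Tᵢ,Tⱼ) = Cov(Xᵢ,Xⱼ); the off-diagonal part of the true-score variance is the same as above.
True-score variance = [18.5²·0.72 + 11.1²·0.71] − 65.712 = 333.899 − 65.712 = 268.187.
Reliability = 268.187 / 399.748 = 0.671.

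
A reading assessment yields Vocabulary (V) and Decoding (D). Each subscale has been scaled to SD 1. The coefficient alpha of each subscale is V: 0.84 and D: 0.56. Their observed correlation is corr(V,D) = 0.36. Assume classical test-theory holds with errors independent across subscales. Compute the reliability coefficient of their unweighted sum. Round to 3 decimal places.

0.779

Var(V+D) = 2 + 2·[0.36] = 2 + 0.72 = 2.72.
Because errors are independent across components, Cov(Tᵢ,Tⱼ) = Cov(Xᵢ,Xⱼ); the off-diagonal part of the true-score variance is the same as above.
True-score variance = [0.84 + 0.56] + 0.72 = 1.4 + 0.72 = 2.12.
Reliability = 2.12 / 2.72 = 0.779.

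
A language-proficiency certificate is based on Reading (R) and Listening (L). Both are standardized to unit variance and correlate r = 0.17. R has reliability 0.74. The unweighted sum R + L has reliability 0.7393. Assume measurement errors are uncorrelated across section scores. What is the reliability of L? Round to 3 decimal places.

0.650

Var(R+L) = 2 + 2·0.17 = 2.340.
True-score variance = ρ_R + ρ_L + 2·0.17, so 0.7393 = (0.74 + ρ_L + 0.34) / 2.340.
ρ_L = 0.7393·2.340 − 0.74 − 0.34 = 0.650.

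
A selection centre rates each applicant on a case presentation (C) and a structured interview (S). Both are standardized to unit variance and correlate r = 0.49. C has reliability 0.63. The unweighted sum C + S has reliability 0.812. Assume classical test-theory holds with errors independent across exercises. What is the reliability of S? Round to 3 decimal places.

Var(C+S) = 2 + 2·0.49 = 2.980.
True-score variance = ρ_C + ρ_S + 2·0.49, so 0.812 = (0.63 + ρ_S + 0.98) / 2.980.
ρ_S = 0.812·2.980 − 0.63 − 0.98 = 0.810.

0.810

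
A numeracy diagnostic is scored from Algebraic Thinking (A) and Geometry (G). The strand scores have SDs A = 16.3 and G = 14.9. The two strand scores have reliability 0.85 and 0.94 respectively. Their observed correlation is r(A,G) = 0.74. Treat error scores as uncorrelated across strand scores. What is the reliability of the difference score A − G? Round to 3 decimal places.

Var(A−G) = 16.3² + 14.9² − 2·16.3·14.9·0.74 = 487.7 − 359.448 = 128.252.
Because errors are independent across components, Cov(Tᵢ,Tⱼ) = Cov(Xᵢ,Xⱼ); the off-diagonal part of the true-score variance is the same as above.
True-score variance = [16.3²·0.85 + 14.9²·0.94] − 359.448 = 434.526 − 359.448 = 75.0783.
Reliability = 75.0783 / 128.252 = 0.585.

0.585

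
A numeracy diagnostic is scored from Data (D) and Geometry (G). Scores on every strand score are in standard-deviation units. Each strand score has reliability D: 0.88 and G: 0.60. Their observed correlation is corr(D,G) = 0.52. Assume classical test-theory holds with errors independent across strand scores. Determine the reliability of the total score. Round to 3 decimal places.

0.829

Var(D+G) = 2 + 2·[0.52] = 2 + 1.04 = 3.04.
Because errors are independent across components, Cov(Tᵢ,Tⱼ) = Cov(Xᵢ,Xⱼ); the off-diagonal part of the true-score variance is the same as above.
True-score variance = [0.88 + 0.60] + 1.04 = 1.48 + 1.04 = 2.52.
Reliability = 2.52 / 3.04 = 0.829.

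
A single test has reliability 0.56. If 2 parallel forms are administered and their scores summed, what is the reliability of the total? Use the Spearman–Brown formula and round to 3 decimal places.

0.718

ρ_k = kρ / (1 + (k−1)ρ) = 2·0.56 / (1 + 1·0.56) = 1.120 / 1.560 = 0.718.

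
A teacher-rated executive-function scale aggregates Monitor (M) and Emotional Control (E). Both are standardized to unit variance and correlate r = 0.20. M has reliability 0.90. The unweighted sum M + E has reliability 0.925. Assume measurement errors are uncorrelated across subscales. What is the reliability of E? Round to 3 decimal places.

Var(M+E) = 2 + 2·0.20 = 2.400.
True-score variance = ρ_M + ρ_E + 2·0.20, so 0.925 = (0.90 + ρ_E + 0.40) / 2.400.
ρ_E = 0.925·2.400 − 0.90 − 0.40 = 0.920.

0.920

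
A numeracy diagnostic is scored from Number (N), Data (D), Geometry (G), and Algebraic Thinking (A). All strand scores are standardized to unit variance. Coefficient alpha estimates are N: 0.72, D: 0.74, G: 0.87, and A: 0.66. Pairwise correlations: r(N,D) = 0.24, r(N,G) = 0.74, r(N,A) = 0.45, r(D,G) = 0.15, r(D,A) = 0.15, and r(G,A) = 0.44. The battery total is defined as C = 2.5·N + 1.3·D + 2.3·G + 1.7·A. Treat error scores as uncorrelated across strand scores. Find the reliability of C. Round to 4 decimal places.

0.8898

Var(C) = 2.5² + 1.3² + 2.3² + 1.7² + 2·[3.25·0.24 + 5.75·0.74 + 4.25·0.45 + 2.99·0.15 + 2.21·0.15 + 3.91·0.44] = 16.12 + 18.8958 = 35.0158.
With uncorrelated errors the cross-covariances are all true-score covariance, so they carry over unchanged; only the diagonal terms shrink to ρᵢσᵢ².
True-score variance = [2.5²·0.72 + 1.3²·0.74 + 2.3²·0.87 + 1.7²·0.66] + 18.8958 = 12.2603 + 18.8958 = 31.1561.
Reliability = 31.1561 / 35.0158 = 0.8898.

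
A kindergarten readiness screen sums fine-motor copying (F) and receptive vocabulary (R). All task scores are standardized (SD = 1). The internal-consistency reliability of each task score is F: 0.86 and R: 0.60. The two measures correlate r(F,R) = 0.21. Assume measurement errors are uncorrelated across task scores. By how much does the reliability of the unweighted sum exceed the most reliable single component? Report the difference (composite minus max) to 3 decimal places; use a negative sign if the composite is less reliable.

Var(sum) = 2 + 0.42 = 2.42; true-score variance = 1.46 + 0.42 = 1.88; composite reliability = 0.7769.
Max component reliability = 0.8600.
Difference = 0.7769 − 0.8600 = -0.083.

-0.083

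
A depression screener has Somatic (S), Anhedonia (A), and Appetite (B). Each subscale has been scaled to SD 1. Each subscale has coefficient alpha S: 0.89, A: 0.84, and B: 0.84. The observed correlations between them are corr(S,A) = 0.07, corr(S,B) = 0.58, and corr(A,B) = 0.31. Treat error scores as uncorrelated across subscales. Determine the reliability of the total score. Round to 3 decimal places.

0.913

Var(S+A+B) = 3 + 2·[0.07 + 0.58 + 0.31] = 3 + 1.92 = 4.92.
Because errors are independent across components, Cov(Tᵢ,Tⱼ) = Cov(Xᵢ,Xⱼ); the off-diagonal part of the true-score variance is the same as above.
True-score variance = [0.89 + 0.84 + 0.84] + 1.92 = 2.57 + 1.92 = 4.49.
Reliability = 4.49 / 4.92 = 0.913.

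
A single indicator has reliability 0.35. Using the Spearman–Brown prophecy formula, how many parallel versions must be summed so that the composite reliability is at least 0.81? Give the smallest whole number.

k ≥ ρ*(1−ρ₁)/(ρ₁(1−ρ*)) = 0.81·0.65 / (0.35·0.19) = 7.917.
Smallest integer k = 8.

8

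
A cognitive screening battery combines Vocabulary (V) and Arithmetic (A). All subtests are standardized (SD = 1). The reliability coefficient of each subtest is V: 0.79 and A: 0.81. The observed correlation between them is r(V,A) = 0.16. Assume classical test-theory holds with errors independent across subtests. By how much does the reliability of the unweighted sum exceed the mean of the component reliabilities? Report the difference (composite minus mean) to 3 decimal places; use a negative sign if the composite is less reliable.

Var(sum) = 2 + 0.32 = 2.32; true-score variance = 1.6 + 0.32 = 1.92; composite reliability = 0.8276.
Mean component reliability = 0.8000.
Difference = 0.8276 − 0.8000 = 0.028.

0.028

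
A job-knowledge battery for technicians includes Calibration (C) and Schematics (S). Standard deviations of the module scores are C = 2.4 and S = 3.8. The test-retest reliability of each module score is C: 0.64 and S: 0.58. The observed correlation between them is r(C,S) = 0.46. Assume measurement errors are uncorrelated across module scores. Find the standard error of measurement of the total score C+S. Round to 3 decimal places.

2.853

Var(total) = 20.2 + 8.3904 = 28.5904.
True-score variance = 12.0616 + 8.3904 = 20.452, so reliability = 0.7153.
Error variance = 28.5904 − 20.452 = 8.1384; SEM = √8.1384 = 2.853.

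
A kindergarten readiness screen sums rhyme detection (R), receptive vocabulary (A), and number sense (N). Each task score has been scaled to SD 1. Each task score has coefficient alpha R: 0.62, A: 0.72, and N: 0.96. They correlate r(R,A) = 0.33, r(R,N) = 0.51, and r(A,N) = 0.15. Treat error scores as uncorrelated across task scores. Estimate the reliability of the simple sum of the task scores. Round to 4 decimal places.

Var(R+A+N) = 3 + 2·[0.33 + 0.51 + 0.15] = 3 + 1.98 = 4.98.
Because errors are independent across components, Cov(Tᵢ,Tⱼ) = Cov(Xᵢ,Xⱼ); the off-diagonal part of the true-score variance is the same as above.
True-score variance = [0.62 + 0.72 + 0.96] + 1.98 = 2.3 + 1.98 = 4.28.
Reliability = 4.28 / 4.98 = 0.8594.

0.8594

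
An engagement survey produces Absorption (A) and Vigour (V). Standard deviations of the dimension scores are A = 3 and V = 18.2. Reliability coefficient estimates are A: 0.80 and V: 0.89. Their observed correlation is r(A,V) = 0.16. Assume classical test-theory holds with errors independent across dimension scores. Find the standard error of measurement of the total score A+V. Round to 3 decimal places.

6.184

Var(total) = 340.24 + 17.472 = 357.712.
True-score variance = 302.004 + 17.472 = 319.476, so reliability = 0.8931.
Error variance = 357.712 − 319.476 = 38.2364; SEM = √38.2364 = 6.184.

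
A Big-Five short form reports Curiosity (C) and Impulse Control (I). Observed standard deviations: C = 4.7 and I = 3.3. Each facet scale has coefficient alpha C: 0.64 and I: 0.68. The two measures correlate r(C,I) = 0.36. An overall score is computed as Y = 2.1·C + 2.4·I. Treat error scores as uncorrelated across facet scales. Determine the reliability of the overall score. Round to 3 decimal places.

0.745

Var(Y) = 2.1²·4.7² + 2.4²·3.3² + 2·[5.04·4.7·3.3·0.36] = 160.143 + 56.2827 = 216.426.
With uncorrelated errors the cross-covariances are all true-score covariance, so they carry over unchanged; only the diagonal terms shrink to ρᵢσᵢ².
True-score variance = [2.1²·4.7²·0.64 + 2.4²·3.3²·0.68] + 56.2827 = 105.001 + 56.2827 = 161.283.
Reliability = 161.283 / 216.426 = 0.745.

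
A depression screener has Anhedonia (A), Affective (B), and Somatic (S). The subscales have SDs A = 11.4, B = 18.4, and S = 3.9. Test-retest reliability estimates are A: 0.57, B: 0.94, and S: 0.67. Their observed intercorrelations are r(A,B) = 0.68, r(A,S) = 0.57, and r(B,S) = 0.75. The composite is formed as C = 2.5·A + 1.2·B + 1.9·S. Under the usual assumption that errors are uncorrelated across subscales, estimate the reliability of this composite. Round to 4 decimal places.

0.8529

Var(C) = 2.5²·11.4² + 1.2²·18.4² + 1.9²·3.9² + 2·[3·11.4·18.4·0.68 + 4.75·11.4·3.9·0.57 + 2.28·18.4·3.9·0.75] = 1354.68 + 1341.99 = 2696.68.
With uncorrelated errors the cross-covariances are all true-score covariance, so they carry over unchanged; only the diagonal terms shrink to ρᵢσᵢ².
True-score variance = [2.5²·11.4²·0.57 + 1.2²·18.4²·0.94 + 1.9²·3.9²·0.67] + 1341.99 = 958.046 + 1341.99 = 2300.04.
Reliability = 2300.04 / 2696.68 = 0.8529.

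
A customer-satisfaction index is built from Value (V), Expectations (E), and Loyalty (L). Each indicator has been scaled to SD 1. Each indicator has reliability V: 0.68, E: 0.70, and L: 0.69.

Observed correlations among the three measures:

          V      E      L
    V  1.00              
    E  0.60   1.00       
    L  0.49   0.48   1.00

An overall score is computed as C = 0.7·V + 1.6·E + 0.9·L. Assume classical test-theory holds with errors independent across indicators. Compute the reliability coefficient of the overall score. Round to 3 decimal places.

0.837

Var(C) = 0.7² + 1.6² + 0.9² + 2·[1.12·0.60 + 0.63·0.49 + 1.44·0.48] = 3.86 + 3.3438 = 7.2038.
Because errors are independent across components, Cov(Tᵢ,Tⱼ) = Cov(Xᵢ,Xⱼ); the off-diagonal part of the true-score variance is the same as above.
True-score variance = [0.7²·0.68 + 1.6²·0.70 + 0.9²·0.69] + 3.3438 = 2.6841 + 3.3438 = 6.0279.
Reliability = 6.0279 / 7.2038 = 0.837.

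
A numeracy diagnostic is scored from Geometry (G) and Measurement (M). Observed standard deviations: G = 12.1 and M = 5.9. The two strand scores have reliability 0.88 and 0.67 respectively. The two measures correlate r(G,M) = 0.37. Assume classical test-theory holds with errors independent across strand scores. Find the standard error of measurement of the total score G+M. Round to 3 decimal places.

Var(total) = 181.22 + 52.8286 = 234.049.
True-score variance = 152.163 + 52.8286 = 204.992, so reliability = 0.8759.
Error variance = 234.049 − 204.992 = 29.0565; SEM = √29.0565 = 5.390.

5.390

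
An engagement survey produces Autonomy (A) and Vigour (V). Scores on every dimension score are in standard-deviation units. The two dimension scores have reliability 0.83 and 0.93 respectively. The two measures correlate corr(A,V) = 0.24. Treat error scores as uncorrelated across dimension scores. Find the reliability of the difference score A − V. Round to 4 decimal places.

Var(A−V) = 1 + 1 − 2·0.24 = 2 − 0.48 = 1.52.
With uncorrelated errors the cross-covariances are all true-score covariance, so they carry over unchanged; only the diagonal terms shrink to ρᵢσᵢ².
True-score variance = [0.83 + 0.93] − 0.48 = 1.76 − 0.48 = 1.28.
Reliability = 1.28 / 1.52 = 0.8421.

0.8421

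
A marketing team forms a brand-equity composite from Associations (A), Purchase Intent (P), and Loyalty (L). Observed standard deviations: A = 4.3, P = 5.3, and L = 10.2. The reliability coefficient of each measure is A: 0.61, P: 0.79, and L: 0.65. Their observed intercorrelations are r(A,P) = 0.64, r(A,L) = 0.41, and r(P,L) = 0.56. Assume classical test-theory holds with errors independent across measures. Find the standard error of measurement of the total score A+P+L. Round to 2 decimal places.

Var(total) = 150.62 + 125.684 = 276.304.
True-score variance = 101.096 + 125.684 = 226.78, so reliability = 0.8208.
Error variance = 276.304 − 226.78 = 49.524; SEM = √49.524 = 7.04.

7.04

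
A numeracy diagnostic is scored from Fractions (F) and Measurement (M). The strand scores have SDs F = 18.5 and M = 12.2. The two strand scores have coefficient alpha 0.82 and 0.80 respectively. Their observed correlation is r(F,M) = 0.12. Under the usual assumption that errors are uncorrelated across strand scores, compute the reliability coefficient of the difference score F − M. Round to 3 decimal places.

0.791

Var(F−M) = 18.5² + 12.2² − 2·18.5·12.2·0.12 = 491.09 − 54.168 = 436.922.
With uncorrelated errors the cross-covariances are all true-score covariance, so they carry over unchanged; only the diagonal terms shrink to ρᵢσᵢ².
True-score variance = [18.5²·0.82 + 12.2²·0.80] − 54.168 = 399.717 − 54.168 = 345.549.
Reliability = 345.549 / 436.922 = 0.791.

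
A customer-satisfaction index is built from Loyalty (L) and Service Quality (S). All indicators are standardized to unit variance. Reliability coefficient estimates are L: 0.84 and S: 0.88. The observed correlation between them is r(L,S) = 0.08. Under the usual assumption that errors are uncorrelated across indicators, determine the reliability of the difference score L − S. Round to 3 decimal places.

Var(L−S) = 1 + 1 − 2·0.08 = 2 − 0.16 = 1.84.
Because errors are independent across components, Cov(Tᵢ,Tⱼ) = Cov(Xᵢ,Xⱼ); the off-diagonal part of the true-score variance is the same as above.
True-score variance = [0.84 + 0.88] − 0.16 = 1.72 − 0.16 = 1.56.
Reliability = 1.56 / 1.84 = 0.848.

0.848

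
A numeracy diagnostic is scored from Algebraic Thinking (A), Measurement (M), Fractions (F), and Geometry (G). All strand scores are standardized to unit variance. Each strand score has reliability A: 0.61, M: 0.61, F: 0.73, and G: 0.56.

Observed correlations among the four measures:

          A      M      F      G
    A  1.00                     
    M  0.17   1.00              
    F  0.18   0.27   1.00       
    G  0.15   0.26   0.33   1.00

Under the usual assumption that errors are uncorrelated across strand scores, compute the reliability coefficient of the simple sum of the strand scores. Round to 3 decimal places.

Var(A+M+F+G) = 4 + 2·[0.17 + 0.18 + 0.15 + 0.27 + 0.26 + 0.33] = 4 + 2.72 = 6.72.
Because errors are independent across components, Cov(Tᵢ,Tⱼ) = Cov(Xᵢ,Xⱼ); the off-diagonal part of the true-score variance is the same as above.
True-score variance = [0.61 + 0.61 + 0.73 + 0.56] + 2.72 = 2.51 + 2.72 = 5.23.
Reliability = 5.23 / 6.72 = 0.778.

0.778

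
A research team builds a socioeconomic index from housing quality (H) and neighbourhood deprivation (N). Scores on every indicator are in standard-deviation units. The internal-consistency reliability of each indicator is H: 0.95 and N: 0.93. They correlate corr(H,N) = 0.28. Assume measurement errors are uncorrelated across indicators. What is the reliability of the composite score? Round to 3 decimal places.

Var(H+N) = 2 + 2·[0.28] = 2 + 0.56 = 2.56.
Because errors are independent across components, Cov(Tᵢ,Tⱼ) = Cov(Xᵢ,Xⱼ); the off-diagonal part of the true-score variance is the same as above.
True-score variance = [0.95 + 0.93] + 0.56 = 1.88 + 0.56 = 2.44.
Reliability = 2.44 / 2.56 = 0.953.

0.953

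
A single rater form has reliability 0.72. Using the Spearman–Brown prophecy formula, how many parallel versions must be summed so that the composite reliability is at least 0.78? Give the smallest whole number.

k ≥ ρ*(1−ρ₁)/(ρ₁(1−ρ*)) = 0.78·0.28 / (0.72·0.22) = 1.379.
Smallest integer k = 2.

2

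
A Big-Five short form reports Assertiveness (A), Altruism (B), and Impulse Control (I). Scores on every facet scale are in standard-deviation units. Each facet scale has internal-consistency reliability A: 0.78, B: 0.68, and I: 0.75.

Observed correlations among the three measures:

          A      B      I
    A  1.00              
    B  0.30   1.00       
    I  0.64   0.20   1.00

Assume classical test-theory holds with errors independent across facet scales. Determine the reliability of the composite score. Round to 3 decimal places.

Var(A+B+I) = 3 + 2·[0.30 + 0.64 + 0.20] = 3 + 2.28 = 5.28.
Because errors are independent across components, Cov(Tᵢ,Tⱼ) = Cov(Xᵢ,Xⱼ); the off-diagonal part of the true-score variance is the same as above.
True-score variance = [0.78 + 0.68 + 0.75] + 2.28 = 2.21 + 2.28 = 4.49.
Reliability = 4.49 / 5.28 = 0.850.

0.850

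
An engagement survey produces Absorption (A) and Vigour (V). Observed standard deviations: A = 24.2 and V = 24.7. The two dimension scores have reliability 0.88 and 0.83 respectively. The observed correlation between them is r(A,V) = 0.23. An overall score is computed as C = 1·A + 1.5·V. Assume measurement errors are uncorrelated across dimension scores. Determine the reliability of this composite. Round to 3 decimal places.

0.872

Var(C) = 24.2² + 1.5²·24.7² + 2·[1.5·24.2·24.7·0.23] = 1958.34 + 412.441 = 2370.78.
Under uncorrelated errors the observed covariances equal the true-score covariances, so only the own-variance terms attenuate.
True-score variance = [24.2²·0.88 + 1.5²·24.7²·0.83] + 412.441 = 1654.71 + 412.441 = 2067.15.
Reliability = 2067.15 / 2370.78 = 0.872.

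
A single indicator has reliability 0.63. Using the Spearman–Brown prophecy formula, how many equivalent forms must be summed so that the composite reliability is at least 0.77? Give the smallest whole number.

2

k ≥ ρ*(1−ρ₁)/(ρ₁(1−ρ*)) = 0.77·0.37 / (0.63·0.23) = 1.966.
Smallest integer k = 2.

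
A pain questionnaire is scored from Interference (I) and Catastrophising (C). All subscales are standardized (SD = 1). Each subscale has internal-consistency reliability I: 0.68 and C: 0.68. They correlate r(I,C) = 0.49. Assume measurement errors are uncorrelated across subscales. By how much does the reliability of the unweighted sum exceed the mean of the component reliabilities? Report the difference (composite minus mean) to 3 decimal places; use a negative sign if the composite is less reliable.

Var(sum) = 2 + 0.98 = 2.98; true-score variance = 1.36 + 0.98 = 2.34; composite reliability = 0.7852.
Mean component reliability = 0.6800.
Difference = 0.7852 − 0.6800 = 0.105.

0.105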